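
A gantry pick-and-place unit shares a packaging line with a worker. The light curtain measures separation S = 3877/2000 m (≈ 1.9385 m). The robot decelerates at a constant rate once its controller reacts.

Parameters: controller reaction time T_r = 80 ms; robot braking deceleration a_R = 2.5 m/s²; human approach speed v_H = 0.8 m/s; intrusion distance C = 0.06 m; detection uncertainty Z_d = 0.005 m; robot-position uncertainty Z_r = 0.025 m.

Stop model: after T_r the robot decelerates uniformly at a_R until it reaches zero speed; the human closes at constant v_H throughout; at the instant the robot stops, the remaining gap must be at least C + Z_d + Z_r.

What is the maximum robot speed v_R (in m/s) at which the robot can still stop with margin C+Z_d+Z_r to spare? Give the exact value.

v_R_max = 43/20 m/s = 2.1500 m/s

collect terms ⇒ (1/5)·v_R² + (2/5)·v_R + (-3569/2000) = 0
  disc = (2/5)² − 4·(1/5)·(-3569/2000) = 3969/2500 ; √disc = 63/50
  v_R = (−(2/5) + 63/50) / (2·(1/5)) = 43/20 m/s
check:
braking lasts T_s = (43/20)/(5/2) = 0.8600 s
reaction-phase robot travel = 2.1500·0.0800 = 0.1720 m
robot under decel: 2.1500²/(2·2.5000) = 0.9245 m
human over T_r+T_s: 0.8000·(0.0800+0.8600) = 0.7520 m
residual clearance needed = 0.0600+0.0050+0.0250 = 0.0900 m
sum ≈ 0.1720+0.9245+0.7520+0.0900 ≈ 1.9385 m = S ✓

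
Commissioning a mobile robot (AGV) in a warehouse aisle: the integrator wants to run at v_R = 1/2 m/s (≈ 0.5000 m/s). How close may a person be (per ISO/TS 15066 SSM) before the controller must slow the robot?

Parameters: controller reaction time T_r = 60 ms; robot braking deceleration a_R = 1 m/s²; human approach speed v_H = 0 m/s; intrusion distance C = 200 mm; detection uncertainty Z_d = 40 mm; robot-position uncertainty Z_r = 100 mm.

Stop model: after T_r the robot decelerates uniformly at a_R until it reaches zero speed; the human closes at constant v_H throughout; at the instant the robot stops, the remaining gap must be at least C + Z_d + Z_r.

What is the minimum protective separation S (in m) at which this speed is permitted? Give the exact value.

S_min = 99/200 m = 0.4950 m

braking lasts T_s = (1/2)/1 = 0.5000 s
robot covers v_R·T_r = 0.5000·0.0600 = 0.0300 m before braking
robot covers 0.5000·0.5000 − ½·1.0000·0.5000² = 0.1250 m while stopping
human closes 0.0000·0.5600 = 0.0000 m
margins: 0.2000+0.0400+0.1000 = 0.3400 m
S_min ≈ 0.0300+0.1250+0.0000+0.3400  ⇒  S_min = 99/200 m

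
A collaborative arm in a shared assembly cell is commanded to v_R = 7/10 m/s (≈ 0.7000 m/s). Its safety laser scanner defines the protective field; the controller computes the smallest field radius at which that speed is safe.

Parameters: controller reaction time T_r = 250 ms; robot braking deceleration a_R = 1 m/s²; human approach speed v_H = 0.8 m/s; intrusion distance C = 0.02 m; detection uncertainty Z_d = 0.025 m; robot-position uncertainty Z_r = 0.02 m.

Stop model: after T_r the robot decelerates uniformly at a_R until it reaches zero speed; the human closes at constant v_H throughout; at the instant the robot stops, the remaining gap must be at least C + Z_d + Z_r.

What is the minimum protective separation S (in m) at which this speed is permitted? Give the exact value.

braking lasts T_s = (7/10)/1 = 0.7000 s
robot in T_r: 0.7000·0.2500 = 0.1750 m
robot covers 0.7000·0.7000 − ½·1.0000·0.7000² = 0.2450 m while stopping
human closes 0.8000·0.9500 = 0.7600 m
residual clearance needed = 0.0200+0.0250+0.0200 = 0.0650 m
S_min ≈ 0.1750+0.2450+0.7600+0.0650  ⇒  S_min = 249/200 m

S_min = 249/200 m = 1.2450 m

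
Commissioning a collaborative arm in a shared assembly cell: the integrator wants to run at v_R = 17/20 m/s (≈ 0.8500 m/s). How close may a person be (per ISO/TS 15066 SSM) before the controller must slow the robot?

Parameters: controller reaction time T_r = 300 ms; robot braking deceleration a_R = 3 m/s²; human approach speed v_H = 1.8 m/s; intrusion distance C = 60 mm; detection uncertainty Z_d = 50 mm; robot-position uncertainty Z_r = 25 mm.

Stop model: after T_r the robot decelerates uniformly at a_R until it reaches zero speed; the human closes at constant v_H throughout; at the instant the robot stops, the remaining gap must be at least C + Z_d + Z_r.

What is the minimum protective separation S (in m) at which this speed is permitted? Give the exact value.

S_min = 749/480 m = 1.5604 m

stop time T_s = (17/20)/3 = 0.2833 s
robot in T_r: 0.8500·0.3000 = 0.2550 m
robot under decel: 0.8500²/(2·3.0000) = 0.1204 m
person approaches 1.8000·(0.3000+0.2833) = 1.0500 m
margins: 0.0600+0.0500+0.0250 = 0.1350 m
S_min ≈ 0.2550+0.1204+1.0500+0.1350  ⇒  S_min = 749/480 m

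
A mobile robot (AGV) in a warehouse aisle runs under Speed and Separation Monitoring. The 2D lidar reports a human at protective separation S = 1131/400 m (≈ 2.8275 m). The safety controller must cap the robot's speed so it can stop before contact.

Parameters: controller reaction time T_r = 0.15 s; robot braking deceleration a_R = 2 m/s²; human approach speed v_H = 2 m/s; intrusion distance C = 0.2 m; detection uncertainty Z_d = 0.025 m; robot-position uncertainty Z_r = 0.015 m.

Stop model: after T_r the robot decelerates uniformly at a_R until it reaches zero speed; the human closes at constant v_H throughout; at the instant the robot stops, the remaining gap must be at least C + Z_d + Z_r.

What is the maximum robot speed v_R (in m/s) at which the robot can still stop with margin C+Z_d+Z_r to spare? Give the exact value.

v_R_max = 3/2 m/s = 1.5000 m/s

collect terms ⇒ (1/4)·v_R² + (23/20)·v_R + (-183/80) = 0
  disc = (23/20)² − 4·(1/4)·(-183/80) = 361/100 ; √disc = 19/10
  v_R = (−(23/20) + 19/10) / (2·(1/4)) = 3/2 m/s
check:
stop time T_s = (3/2)/2 = 0.7500 s
reaction-phase robot travel = 1.5000·0.1500 = 0.2250 m
robot covers 1.5000·0.7500 − ½·2.0000·0.7500² = 0.5625 m while stopping
human closes 2.0000·0.9000 = 1.8000 m
margins: 0.2000+0.0250+0.0150 = 0.2400 m
sum ≈ 0.2250+0.5625+1.8000+0.2400 ≈ 2.8275 m = S ✓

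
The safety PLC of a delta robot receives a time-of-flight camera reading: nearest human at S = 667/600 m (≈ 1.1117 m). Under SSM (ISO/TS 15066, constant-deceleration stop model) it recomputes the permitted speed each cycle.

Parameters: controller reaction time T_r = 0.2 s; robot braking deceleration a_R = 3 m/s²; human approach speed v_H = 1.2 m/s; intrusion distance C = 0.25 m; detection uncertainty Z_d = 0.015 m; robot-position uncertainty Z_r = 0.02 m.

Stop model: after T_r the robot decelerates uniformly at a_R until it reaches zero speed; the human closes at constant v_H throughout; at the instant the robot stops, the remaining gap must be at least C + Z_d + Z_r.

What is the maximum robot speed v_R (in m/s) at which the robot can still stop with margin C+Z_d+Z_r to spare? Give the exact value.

collect terms ⇒ (1/6)·v_R² + (3/5)·v_R + (-44/75) = 0
  disc = (3/5)² − 4·(1/6)·(-44/75) = 169/225 ; √disc = 13/15
  v_R = (−(3/5) + 13/15) / (2·(1/6)) = 4/5 m/s
check:
T_s = v_R/a_R = (4/5)/3 = 0.2667 s
robot covers v_R·T_r = 0.8000·0.2000 = 0.1600 m before braking
robot under decel: 0.8000²/(2·3.0000) = 0.1067 m
human over T_r+T_s: 1.2000·(0.2000+0.2667) = 0.5600 m
C+Z_d+Z_r = 0.2500+0.0150+0.0200 = 0.2850 m
sum ≈ 0.1600+0.1067+0.5600+0.2850 ≈ 1.1117 m = S ✓

v_R_max = 4/5 m/s = 0.8000 m/s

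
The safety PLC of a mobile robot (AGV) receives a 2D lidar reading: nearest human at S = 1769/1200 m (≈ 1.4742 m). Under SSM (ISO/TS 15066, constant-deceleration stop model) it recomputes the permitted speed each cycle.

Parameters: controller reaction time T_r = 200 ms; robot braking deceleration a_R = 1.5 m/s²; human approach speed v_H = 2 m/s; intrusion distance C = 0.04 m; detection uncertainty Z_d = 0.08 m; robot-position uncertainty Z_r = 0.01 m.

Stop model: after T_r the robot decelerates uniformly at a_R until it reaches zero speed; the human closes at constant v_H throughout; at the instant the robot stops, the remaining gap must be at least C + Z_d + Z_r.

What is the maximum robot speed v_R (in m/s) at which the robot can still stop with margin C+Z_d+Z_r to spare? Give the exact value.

v_R_max = 11/20 m/s = 0.5500 m/s

quadratic (1/3)·v² + (23/15)·v + (-1133/1200) = 0
  disc = (23/15)² − 4·(1/3)·(-1133/1200) = 361/100 ; √disc = 19/10
  v_R = (−(23/15) + 19/10) / (2·(1/3)) = 11/20 m/s
check:
braking lasts T_s = (11/20)/(3/2) = 0.3667 s
reaction-phase robot travel = 0.5500·0.2000 = 0.1100 m
braking distance = 0.5500²/(2·1.5000) = 0.1008 m
human over T_r+T_s: 2.0000·(0.2000+0.3667) = 1.1333 m
residual clearance needed = 0.0400+0.0800+0.0100 = 0.1300 m
sum ≈ 0.1100+0.1008+1.1333+0.1300 ≈ 1.4742 m = S ✓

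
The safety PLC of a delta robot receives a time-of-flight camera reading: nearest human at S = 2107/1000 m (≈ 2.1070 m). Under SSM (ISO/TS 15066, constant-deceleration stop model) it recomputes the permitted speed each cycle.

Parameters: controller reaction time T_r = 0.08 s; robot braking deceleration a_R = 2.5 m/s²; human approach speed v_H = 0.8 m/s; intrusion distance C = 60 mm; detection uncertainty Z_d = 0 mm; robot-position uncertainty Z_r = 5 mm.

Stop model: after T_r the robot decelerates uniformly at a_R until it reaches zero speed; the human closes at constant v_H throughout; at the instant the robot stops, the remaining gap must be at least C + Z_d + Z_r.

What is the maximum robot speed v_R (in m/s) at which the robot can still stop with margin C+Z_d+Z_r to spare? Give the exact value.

collect terms ⇒ (1/5)·v_R² + (2/5)·v_R + (-989/500) = 0
  disc = (2/5)² − 4·(1/5)·(-989/500) = 1089/625 ; √disc = 33/25
  v_R = (−(2/5) + 33/25) / (2·(1/5)) = 23/10 m/s
check:
T_s = v_R/a_R = (23/10)/(5/2) = 0.9200 s
reaction-phase robot travel = 2.3000·0.0800 = 0.1840 m
robot under decel: 2.3000²/(2·2.5000) = 1.0580 m
human over T_r+T_s: 0.8000·(0.0800+0.9200) = 0.8000 m
C+Z_d+Z_r = 0.0600+0.0000+0.0050 = 0.0650 m
sum ≈ 0.1840+1.0580+0.8000+0.0650 ≈ 2.1070 m = S ✓

v_R_max = 23/10 m/s = 2.3000 m/s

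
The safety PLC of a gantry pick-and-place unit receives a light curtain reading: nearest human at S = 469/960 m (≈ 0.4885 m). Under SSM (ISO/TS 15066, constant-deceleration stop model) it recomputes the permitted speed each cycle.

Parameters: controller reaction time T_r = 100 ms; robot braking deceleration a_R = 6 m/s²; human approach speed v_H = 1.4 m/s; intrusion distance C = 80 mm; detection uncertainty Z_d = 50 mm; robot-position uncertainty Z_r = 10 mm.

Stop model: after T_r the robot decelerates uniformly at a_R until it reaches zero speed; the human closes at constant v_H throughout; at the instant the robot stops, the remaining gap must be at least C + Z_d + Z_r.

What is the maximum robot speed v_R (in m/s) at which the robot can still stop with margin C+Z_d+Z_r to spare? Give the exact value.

collect terms ⇒ (1/12)·v_R² + (1/3)·v_R + (-1001/4800) = 0
  disc = (1/3)² − 4·(1/12)·(-1001/4800) = 289/1600 ; √disc = 17/40
  v_R = (−(1/3) + 17/40) / (2·(1/12)) = 11/20 m/s
check:
stop time T_s = (11/20)/6 = 0.0917 s
robot covers v_R·T_r = 0.5500·0.1000 = 0.0550 m before braking
robot under decel: 0.5500²/(2·6.0000) = 0.0252 m
person approaches 1.4000·(0.1000+0.0917) = 0.2683 m
margins: 0.0800+0.0500+0.0100 = 0.1400 m
sum ≈ 0.0550+0.0252+0.2683+0.1400 ≈ 0.4885 m = S ✓

v_R_max = 11/20 m/s = 0.5500 m/s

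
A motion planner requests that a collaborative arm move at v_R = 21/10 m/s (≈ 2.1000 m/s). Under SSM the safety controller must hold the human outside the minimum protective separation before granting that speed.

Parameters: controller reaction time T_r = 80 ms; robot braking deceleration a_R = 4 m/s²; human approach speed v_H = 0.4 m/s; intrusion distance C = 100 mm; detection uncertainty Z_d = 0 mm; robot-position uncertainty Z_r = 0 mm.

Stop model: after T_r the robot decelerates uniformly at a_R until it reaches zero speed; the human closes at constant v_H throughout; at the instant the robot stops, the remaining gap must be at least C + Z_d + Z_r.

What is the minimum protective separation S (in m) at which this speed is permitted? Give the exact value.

T_s = v_R/a_R = (21/10)/4 = 0.5250 s
reaction-phase robot travel = 2.1000·0.0800 = 0.1680 m
robot under decel: 2.1000²/(2·4.0000) = 0.5513 m
human closes 0.4000·0.6050 = 0.2420 m
margins: 0.1000+0.0000+0.0000 = 0.1000 m
S_min ≈ 0.1680+0.5513+0.2420+0.1000  ⇒  S_min = 849/800 m

S_min = 849/800 m = 1.0613 m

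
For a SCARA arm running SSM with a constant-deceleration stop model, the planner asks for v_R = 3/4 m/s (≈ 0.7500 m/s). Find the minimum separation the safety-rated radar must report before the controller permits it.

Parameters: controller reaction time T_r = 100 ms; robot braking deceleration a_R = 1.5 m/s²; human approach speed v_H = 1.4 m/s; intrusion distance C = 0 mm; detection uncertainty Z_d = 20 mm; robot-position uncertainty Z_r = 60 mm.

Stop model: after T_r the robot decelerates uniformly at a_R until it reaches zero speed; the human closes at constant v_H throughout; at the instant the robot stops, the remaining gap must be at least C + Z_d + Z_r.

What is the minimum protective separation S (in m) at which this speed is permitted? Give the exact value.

stop time T_s = (3/4)/(3/2) = 0.5000 s
robot covers v_R·T_r = 0.7500·0.1000 = 0.0750 m before braking
braking distance = 0.7500²/(2·1.5000) = 0.1875 m
person approaches 1.4000·(0.1000+0.5000) = 0.8400 m
residual clearance needed = 0.0000+0.0200+0.0600 = 0.0800 m
S_min ≈ 0.0750+0.1875+0.8400+0.0800  ⇒  S_min = 473/400 m

S_min = 473/400 m = 1.1825 m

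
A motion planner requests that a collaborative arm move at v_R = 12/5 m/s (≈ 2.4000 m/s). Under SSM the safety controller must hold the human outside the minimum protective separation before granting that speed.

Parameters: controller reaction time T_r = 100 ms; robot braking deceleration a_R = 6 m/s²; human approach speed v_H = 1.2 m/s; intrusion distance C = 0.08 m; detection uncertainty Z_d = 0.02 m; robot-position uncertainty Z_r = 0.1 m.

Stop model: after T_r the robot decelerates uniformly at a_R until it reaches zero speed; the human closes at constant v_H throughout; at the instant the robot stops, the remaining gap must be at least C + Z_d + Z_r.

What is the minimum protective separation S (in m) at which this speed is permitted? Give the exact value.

S_min = 38/25 m = 1.5200 m

T_s = v_R/a_R = (12/5)/6 = 0.4000 s
reaction-phase robot travel = 2.4000·0.1000 = 0.2400 m
robot under decel: 2.4000²/(2·6.0000) = 0.4800 m
human closes 1.2000·0.5000 = 0.6000 m
C+Z_d+Z_r = 0.0800+0.0200+0.1000 = 0.2000 m
S_min ≈ 0.2400+0.4800+0.6000+0.2000  ⇒  S_min = 38/25 m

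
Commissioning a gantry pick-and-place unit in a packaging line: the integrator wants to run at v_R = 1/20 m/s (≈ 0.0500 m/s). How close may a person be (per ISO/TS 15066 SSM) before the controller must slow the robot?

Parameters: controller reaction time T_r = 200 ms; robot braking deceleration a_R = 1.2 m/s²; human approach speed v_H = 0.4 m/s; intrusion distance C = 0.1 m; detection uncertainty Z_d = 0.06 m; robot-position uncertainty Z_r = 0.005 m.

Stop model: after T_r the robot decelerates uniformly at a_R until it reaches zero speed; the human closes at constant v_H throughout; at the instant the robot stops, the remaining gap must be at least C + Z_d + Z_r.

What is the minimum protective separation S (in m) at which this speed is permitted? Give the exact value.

T_s = v_R/a_R = (1/20)/(6/5) = 0.0417 s
robot in T_r: 0.0500·0.2000 = 0.0100 m
robot covers 0.0500·0.0417 − ½·1.2000·0.0417² = 0.0010 m while stopping
human over T_r+T_s: 0.4000·(0.2000+0.0417) = 0.0967 m
C+Z_d+Z_r = 0.1000+0.0600+0.0050 = 0.1650 m
S_min ≈ 0.0100+0.0010+0.0967+0.1650  ⇒  S_min = 1309/4800 m

S_min = 1309/4800 m = 0.2727 m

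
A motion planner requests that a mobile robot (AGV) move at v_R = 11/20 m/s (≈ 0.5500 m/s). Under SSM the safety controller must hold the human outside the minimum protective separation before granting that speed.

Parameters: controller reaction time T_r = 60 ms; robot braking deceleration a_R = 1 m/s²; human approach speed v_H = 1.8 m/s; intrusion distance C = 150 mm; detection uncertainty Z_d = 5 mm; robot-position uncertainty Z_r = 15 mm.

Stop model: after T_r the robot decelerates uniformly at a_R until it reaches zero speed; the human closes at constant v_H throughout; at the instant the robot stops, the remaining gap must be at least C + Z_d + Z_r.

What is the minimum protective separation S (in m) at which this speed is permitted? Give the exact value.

S_min = 5809/4000 m = 1.4523 m

stop time T_s = (11/20)/1 = 0.5500 s
reaction-phase robot travel = 0.5500·0.0600 = 0.0330 m
robot covers 0.5500·0.5500 − ½·1.0000·0.5500² = 0.1512 m while stopping
human closes 1.8000·0.6100 = 1.0980 m
C+Z_d+Z_r = 0.1500+0.0050+0.0150 = 0.1700 m
S_min ≈ 0.0330+0.1512+1.0980+0.1700  ⇒  S_min = 5809/4000 m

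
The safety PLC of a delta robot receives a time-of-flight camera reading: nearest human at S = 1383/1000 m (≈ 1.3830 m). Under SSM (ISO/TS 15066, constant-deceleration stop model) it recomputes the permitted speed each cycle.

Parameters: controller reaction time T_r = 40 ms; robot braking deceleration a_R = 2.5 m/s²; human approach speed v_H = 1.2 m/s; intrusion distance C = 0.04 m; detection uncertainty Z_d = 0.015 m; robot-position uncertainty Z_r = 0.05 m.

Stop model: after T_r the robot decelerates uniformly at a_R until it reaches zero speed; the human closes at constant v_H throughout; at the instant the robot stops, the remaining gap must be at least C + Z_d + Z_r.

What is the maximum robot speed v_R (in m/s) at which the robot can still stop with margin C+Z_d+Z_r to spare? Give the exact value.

quadratic (1/5)·v² + (13/25)·v + (-123/100) = 0
  disc = (13/25)² − 4·(1/5)·(-123/100) = 784/625 ; √disc = 28/25
  v_R = (−(13/25) + 28/25) / (2·(1/5)) = 3/2 m/s
check:
stop time T_s = (3/2)/(5/2) = 0.6000 s
robot in T_r: 1.5000·0.0400 = 0.0600 m
robot covers 1.5000·0.6000 − ½·2.5000·0.6000² = 0.4500 m while stopping
human over T_r+T_s: 1.2000·(0.0400+0.6000) = 0.7680 m
margins: 0.0400+0.0150+0.0500 = 0.1050 m
sum ≈ 0.0600+0.4500+0.7680+0.1050 ≈ 1.3830 m = S ✓

v_R_max = 3/2 m/s = 1.5000 m/s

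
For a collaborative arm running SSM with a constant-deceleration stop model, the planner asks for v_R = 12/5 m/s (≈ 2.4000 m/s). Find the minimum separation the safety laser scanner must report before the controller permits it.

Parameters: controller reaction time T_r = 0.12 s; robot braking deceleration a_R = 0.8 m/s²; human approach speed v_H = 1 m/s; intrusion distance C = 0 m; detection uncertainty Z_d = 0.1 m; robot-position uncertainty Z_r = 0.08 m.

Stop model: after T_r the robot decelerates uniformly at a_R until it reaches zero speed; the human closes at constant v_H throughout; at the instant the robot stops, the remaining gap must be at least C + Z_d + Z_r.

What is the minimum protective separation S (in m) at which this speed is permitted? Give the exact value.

braking lasts T_s = (12/5)/(4/5) = 3.0000 s
robot in T_r: 2.4000·0.1200 = 0.2880 m
braking distance = 2.4000²/(2·0.8000) = 3.6000 m
human over T_r+T_s: 1.0000·(0.1200+3.0000) = 3.1200 m
residual clearance needed = 0.0000+0.1000+0.0800 = 0.1800 m
S_min ≈ 0.2880+3.6000+3.1200+0.1800  ⇒  S_min = 1797/250 m

S_min = 1797/250 m = 7.1880 m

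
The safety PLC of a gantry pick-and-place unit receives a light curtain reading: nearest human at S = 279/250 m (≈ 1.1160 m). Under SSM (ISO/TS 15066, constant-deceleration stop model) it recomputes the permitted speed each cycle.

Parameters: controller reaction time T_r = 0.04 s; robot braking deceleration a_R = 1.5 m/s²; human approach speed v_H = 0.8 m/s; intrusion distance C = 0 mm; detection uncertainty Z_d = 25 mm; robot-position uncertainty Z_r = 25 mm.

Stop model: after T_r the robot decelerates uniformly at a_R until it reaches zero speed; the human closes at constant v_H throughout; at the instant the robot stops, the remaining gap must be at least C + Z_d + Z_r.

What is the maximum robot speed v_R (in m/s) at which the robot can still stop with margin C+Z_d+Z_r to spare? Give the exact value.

v_R_max = 11/10 m/s = 1.1000 m/s

collect terms ⇒ (1/3)·v_R² + (43/75)·v_R + (-517/500) = 0
  disc = (43/75)² − 4·(1/3)·(-517/500) = 9604/5625 ; √disc = 98/75
  v_R = (−(43/75) + 98/75) / (2·(1/3)) = 11/10 m/s
check:
T_s = v_R/a_R = (11/10)/(3/2) = 0.7333 s
robot covers v_R·T_r = 1.1000·0.0400 = 0.0440 m before braking
robot under decel: 1.1000²/(2·1.5000) = 0.4033 m
human over T_r+T_s: 0.8000·(0.0400+0.7333) = 0.6187 m
C+Z_d+Z_r = 0.0000+0.0250+0.0250 = 0.0500 m
sum ≈ 0.0440+0.4033+0.6187+0.0500 ≈ 1.1160 m = S ✓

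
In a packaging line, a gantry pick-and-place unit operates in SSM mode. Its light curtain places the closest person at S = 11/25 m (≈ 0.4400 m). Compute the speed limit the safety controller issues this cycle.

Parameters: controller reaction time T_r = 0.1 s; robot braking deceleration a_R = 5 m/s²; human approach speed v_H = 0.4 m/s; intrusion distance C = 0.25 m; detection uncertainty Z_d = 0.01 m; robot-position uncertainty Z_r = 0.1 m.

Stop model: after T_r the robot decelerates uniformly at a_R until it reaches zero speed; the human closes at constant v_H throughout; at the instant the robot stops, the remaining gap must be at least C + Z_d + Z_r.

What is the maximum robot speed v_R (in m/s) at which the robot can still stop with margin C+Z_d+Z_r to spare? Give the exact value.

collect terms ⇒ (1/10)·v_R² + (9/50)·v_R + (-1/25) = 0
  disc = (9/50)² − 4·(1/10)·(-1/25) = 121/2500 ; √disc = 11/50
  v_R = (−(9/50) + 11/50) / (2·(1/10)) = 1/5 m/s
check:
T_s = v_R/a_R = (1/5)/5 = 0.0400 s
reaction-phase robot travel = 0.2000·0.1000 = 0.0200 m
braking distance = 0.2000²/(2·5.0000) = 0.0040 m
human closes 0.4000·0.1400 = 0.0560 m
margins: 0.2500+0.0100+0.1000 = 0.3600 m
sum ≈ 0.0200+0.0040+0.0560+0.3600 ≈ 0.4400 m = S ✓

v_R_max = 1/5 m/s = 0.2000 m/s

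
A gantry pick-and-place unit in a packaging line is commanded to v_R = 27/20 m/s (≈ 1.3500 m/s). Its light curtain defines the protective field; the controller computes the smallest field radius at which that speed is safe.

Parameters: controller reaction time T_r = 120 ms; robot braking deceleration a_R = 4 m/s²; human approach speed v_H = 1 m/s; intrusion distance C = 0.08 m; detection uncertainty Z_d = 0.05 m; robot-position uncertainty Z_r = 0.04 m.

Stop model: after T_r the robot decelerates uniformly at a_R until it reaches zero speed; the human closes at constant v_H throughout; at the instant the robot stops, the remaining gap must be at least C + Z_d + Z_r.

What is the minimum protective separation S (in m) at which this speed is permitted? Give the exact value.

T_s = v_R/a_R = (27/20)/4 = 0.3375 s
reaction-phase robot travel = 1.3500·0.1200 = 0.1620 m
robot covers 1.3500·0.3375 − ½·4.0000·0.3375² = 0.2278 m while stopping
person approaches 1.0000·(0.1200+0.3375) = 0.4575 m
margins: 0.0800+0.0500+0.0400 = 0.1700 m
S_min ≈ 0.1620+0.2278+0.4575+0.1700  ⇒  S_min = 16277/16000 m

S_min = 16277/16000 m = 1.0173 m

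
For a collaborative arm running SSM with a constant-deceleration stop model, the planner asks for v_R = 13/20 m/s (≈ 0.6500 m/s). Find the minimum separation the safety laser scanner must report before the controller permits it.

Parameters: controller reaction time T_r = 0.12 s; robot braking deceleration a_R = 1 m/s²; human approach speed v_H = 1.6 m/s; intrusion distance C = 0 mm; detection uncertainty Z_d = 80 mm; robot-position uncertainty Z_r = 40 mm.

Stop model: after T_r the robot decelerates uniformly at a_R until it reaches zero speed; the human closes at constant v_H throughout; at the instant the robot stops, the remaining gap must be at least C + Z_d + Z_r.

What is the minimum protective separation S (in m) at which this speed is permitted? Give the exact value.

S_min = 1313/800 m = 1.6413 m

T_s = v_R/a_R = (13/20)/1 = 0.6500 s
reaction-phase robot travel = 0.6500·0.1200 = 0.0780 m
robot under decel: 0.6500²/(2·1.0000) = 0.2112 m
person approaches 1.6000·(0.1200+0.6500) = 1.2320 m
C+Z_d+Z_r = 0.0000+0.0800+0.0400 = 0.1200 m
S_min ≈ 0.0780+0.2112+1.2320+0.1200  ⇒  S_min = 1313/800 m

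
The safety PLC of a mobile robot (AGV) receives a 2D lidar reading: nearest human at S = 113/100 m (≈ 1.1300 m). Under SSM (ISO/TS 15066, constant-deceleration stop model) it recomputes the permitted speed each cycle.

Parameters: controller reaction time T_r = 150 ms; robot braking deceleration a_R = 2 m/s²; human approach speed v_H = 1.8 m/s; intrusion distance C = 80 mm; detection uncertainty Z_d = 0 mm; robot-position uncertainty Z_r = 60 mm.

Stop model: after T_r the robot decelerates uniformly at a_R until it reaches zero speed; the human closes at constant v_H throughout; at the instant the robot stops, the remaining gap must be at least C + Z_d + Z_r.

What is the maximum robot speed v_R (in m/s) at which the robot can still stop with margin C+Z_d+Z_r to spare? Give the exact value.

collect terms ⇒ (1/4)·v_R² + (21/20)·v_R + (-18/25) = 0
  disc = (21/20)² − 4·(1/4)·(-18/25) = 729/400 ; √disc = 27/20
  v_R = (−(21/20) + 27/20) / (2·(1/4)) = 3/5 m/s
check:
stop time T_s = (3/5)/2 = 0.3000 s
robot covers v_R·T_r = 0.6000·0.1500 = 0.0900 m before braking
robot under decel: 0.6000²/(2·2.0000) = 0.0900 m
person approaches 1.8000·(0.1500+0.3000) = 0.8100 m
margins: 0.0800+0.0000+0.0600 = 0.1400 m
sum ≈ 0.0900+0.0900+0.8100+0.1400 ≈ 1.1300 m = S ✓

v_R_max = 3/5 m/s = 0.6000 m/s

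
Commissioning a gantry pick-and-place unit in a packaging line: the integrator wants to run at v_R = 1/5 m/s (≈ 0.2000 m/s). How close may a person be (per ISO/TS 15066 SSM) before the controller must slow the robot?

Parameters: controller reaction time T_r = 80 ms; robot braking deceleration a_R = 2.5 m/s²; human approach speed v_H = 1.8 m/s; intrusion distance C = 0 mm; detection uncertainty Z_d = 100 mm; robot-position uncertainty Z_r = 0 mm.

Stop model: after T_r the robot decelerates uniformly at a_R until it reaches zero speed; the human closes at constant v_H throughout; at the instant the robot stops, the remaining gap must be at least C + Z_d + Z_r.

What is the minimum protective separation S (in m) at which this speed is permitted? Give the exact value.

S_min = 103/250 m = 0.4120 m

braking lasts T_s = (1/5)/(5/2) = 0.0800 s
robot covers v_R·T_r = 0.2000·0.0800 = 0.0160 m before braking
robot under decel: 0.2000²/(2·2.5000) = 0.0080 m
person approaches 1.8000·(0.0800+0.0800) = 0.2880 m
residual clearance needed = 0.0000+0.1000+0.0000 = 0.1000 m
S_min ≈ 0.0160+0.0080+0.2880+0.1000  ⇒  S_min = 103/250 m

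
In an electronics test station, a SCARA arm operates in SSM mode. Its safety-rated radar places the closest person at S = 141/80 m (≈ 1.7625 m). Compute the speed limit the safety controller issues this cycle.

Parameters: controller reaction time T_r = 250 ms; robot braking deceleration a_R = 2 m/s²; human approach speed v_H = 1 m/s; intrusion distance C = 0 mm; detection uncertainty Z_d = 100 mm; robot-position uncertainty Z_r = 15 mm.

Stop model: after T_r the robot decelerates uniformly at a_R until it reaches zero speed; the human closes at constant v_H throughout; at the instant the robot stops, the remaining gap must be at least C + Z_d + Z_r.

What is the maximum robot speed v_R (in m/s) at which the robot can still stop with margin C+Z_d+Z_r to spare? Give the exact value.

v_R_max = 13/10 m/s = 1.3000 m/s

at the boundary: (1/4)·v² + (3/4)·v + (-559/400) = 0
  disc = (3/4)² − 4·(1/4)·(-559/400) = 49/25 ; √disc = 7/5
  v_R = (−(3/4) + 7/5) / (2·(1/4)) = 13/10 m/s
check:
braking lasts T_s = (13/10)/2 = 0.6500 s
robot in T_r: 1.3000·0.2500 = 0.3250 m
robot covers 1.3000·0.6500 − ½·2.0000·0.6500² = 0.4225 m while stopping
human closes 1.0000·0.9000 = 0.9000 m
margins: 0.0000+0.1000+0.0150 = 0.1150 m
sum ≈ 0.3250+0.4225+0.9000+0.1150 ≈ 1.7625 m = S ✓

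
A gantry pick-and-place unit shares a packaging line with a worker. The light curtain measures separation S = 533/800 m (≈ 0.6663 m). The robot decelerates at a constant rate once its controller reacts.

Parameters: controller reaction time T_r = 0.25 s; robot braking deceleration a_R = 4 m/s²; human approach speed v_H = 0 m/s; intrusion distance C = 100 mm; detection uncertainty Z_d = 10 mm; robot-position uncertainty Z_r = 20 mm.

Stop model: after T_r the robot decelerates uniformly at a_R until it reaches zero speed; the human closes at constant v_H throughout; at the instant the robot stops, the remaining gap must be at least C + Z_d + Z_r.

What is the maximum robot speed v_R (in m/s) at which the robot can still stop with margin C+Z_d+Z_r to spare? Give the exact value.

at the boundary: (1/8)·v² + (1/4)·v + (-429/800) = 0
  disc = (1/4)² − 4·(1/8)·(-429/800) = 529/1600 ; √disc = 23/40
  v_R = (−(1/4) + 23/40) / (2·(1/8)) = 13/10 m/s
check:
braking lasts T_s = (13/10)/4 = 0.3250 s
robot in T_r: 1.3000·0.2500 = 0.3250 m
robot covers 1.3000·0.3250 − ½·4.0000·0.3250² = 0.2112 m while stopping
person approaches 0.0000·(0.2500+0.3250) = 0.0000 m
residual clearance needed = 0.1000+0.0100+0.0200 = 0.1300 m
sum ≈ 0.3250+0.2112+0.0000+0.1300 ≈ 0.6663 m = S ✓

v_R_max = 13/10 m/s = 1.3000 m/s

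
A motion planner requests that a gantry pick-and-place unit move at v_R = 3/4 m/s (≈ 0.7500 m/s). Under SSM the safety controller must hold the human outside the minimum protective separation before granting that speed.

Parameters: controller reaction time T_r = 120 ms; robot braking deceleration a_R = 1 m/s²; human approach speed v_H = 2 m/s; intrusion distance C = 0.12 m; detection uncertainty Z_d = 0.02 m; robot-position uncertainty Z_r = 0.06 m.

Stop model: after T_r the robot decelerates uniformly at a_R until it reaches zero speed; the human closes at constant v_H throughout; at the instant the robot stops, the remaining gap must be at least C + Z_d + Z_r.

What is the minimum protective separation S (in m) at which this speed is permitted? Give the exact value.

T_s = v_R/a_R = (3/4)/1 = 0.7500 s
reaction-phase robot travel = 0.7500·0.1200 = 0.0900 m
robot under decel: 0.7500²/(2·1.0000) = 0.2812 m
human closes 2.0000·0.8700 = 1.7400 m
margins: 0.1200+0.0200+0.0600 = 0.2000 m
S_min ≈ 0.0900+0.2812+1.7400+0.2000  ⇒  S_min = 1849/800 m

S_min = 1849/800 m = 2.3112 m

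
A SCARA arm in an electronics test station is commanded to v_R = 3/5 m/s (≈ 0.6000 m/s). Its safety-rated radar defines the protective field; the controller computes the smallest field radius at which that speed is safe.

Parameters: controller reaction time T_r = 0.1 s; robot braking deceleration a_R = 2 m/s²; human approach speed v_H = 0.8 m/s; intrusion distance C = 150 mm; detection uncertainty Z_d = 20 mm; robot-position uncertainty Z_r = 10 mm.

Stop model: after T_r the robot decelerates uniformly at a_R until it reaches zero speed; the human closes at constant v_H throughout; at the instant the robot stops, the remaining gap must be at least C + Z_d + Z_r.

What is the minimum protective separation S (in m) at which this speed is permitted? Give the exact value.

S_min = 13/20 m = 0.6500 m

braking lasts T_s = (3/5)/2 = 0.3000 s
robot in T_r: 0.6000·0.1000 = 0.0600 m
braking distance = 0.6000²/(2·2.0000) = 0.0900 m
human over T_r+T_s: 0.8000·(0.1000+0.3000) = 0.3200 m
margins: 0.1500+0.0200+0.0100 = 0.1800 m
S_min ≈ 0.0600+0.0900+0.3200+0.1800  ⇒  S_min = 13/20 m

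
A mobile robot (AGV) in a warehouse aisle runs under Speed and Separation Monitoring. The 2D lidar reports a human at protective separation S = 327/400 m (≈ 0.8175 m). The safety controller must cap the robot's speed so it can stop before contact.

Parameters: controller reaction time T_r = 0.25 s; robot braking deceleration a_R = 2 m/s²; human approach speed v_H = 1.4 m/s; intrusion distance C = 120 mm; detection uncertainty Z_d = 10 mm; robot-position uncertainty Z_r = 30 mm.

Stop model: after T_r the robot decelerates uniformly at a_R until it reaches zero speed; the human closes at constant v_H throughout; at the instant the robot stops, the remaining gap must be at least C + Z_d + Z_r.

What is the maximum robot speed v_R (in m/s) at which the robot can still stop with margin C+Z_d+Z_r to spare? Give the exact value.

v_R_max = 3/10 m/s = 0.3000 m/s

collect terms ⇒ (1/4)·v_R² + (19/20)·v_R + (-123/400) = 0
  disc = (19/20)² − 4·(1/4)·(-123/400) = 121/100 ; √disc = 11/10
  v_R = (−(19/20) + 11/10) / (2·(1/4)) = 3/10 m/s
check:
braking lasts T_s = (3/10)/2 = 0.1500 s
robot covers v_R·T_r = 0.3000·0.2500 = 0.0750 m before braking
robot under decel: 0.3000²/(2·2.0000) = 0.0225 m
human over T_r+T_s: 1.4000·(0.2500+0.1500) = 0.5600 m
residual clearance needed = 0.1200+0.0100+0.0300 = 0.1600 m
sum ≈ 0.0750+0.0225+0.5600+0.1600 ≈ 0.8175 m = S ✓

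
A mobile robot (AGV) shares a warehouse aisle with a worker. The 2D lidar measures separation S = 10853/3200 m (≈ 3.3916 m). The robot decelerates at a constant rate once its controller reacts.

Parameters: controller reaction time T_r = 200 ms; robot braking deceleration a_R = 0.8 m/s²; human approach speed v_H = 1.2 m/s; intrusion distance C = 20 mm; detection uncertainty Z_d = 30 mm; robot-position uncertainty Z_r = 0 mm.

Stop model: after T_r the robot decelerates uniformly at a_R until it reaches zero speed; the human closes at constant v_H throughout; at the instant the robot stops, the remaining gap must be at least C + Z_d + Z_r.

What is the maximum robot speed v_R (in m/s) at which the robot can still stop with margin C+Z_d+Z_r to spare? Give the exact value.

v_R_max = 5/4 m/s = 1.2500 m/s

collect terms ⇒ (5/8)·v_R² + (17/10)·v_R + (-397/128) = 0
  disc = (17/10)² − 4·(5/8)·(-397/128) = 68121/6400 ; √disc = 261/80
  v_R = (−(17/10) + 261/80) / (2·(5/8)) = 5/4 m/s
check:
braking lasts T_s = (5/4)/(4/5) = 1.5625 s
reaction-phase robot travel = 1.2500·0.2000 = 0.2500 m
robot under decel: 1.2500²/(2·0.8000) = 0.9766 m
person approaches 1.2000·(0.2000+1.5625) = 2.1150 m
margins: 0.0200+0.0300+0.0000 = 0.0500 m
sum ≈ 0.2500+0.9766+2.1150+0.0500 ≈ 3.3916 m = S ✓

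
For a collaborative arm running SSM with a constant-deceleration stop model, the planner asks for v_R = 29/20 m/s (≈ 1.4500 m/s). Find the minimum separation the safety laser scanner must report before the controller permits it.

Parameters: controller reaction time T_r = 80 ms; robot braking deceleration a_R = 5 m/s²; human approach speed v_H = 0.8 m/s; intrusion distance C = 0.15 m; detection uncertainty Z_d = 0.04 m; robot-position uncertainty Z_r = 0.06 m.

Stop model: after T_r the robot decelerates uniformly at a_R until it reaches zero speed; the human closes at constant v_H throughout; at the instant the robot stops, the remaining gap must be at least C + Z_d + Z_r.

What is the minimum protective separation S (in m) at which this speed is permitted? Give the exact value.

T_s = v_R/a_R = (29/20)/5 = 0.2900 s
robot covers v_R·T_r = 1.4500·0.0800 = 0.1160 m before braking
braking distance = 1.4500²/(2·5.0000) = 0.2102 m
human over T_r+T_s: 0.8000·(0.0800+0.2900) = 0.2960 m
margins: 0.1500+0.0400+0.0600 = 0.2500 m
S_min ≈ 0.1160+0.2102+0.2960+0.2500  ⇒  S_min = 3489/4000 m

S_min = 3489/4000 m = 0.8722 m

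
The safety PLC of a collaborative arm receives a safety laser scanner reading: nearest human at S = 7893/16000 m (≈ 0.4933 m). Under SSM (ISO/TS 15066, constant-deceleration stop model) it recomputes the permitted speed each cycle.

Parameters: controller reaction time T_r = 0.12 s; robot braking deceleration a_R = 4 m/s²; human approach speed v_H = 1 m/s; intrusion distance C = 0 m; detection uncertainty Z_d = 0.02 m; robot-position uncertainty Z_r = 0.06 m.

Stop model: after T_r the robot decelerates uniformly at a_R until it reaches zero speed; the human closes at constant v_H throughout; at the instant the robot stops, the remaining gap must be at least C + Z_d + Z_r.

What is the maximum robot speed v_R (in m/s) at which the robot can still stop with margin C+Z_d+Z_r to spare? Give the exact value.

v_R_max = 13/20 m/s = 0.6500 m/s

collect terms ⇒ (1/8)·v_R² + (37/100)·v_R + (-4693/16000) = 0
  disc = (37/100)² − 4·(1/8)·(-4693/16000) = 45369/160000 ; √disc = 213/400
  v_R = (−(37/100) + 213/400) / (2·(1/8)) = 13/20 m/s
check:
braking lasts T_s = (13/20)/4 = 0.1625 s
robot covers v_R·T_r = 0.6500·0.1200 = 0.0780 m before braking
braking distance = 0.6500²/(2·4.0000) = 0.0528 m
person approaches 1.0000·(0.1200+0.1625) = 0.2825 m
margins: 0.0000+0.0200+0.0600 = 0.0800 m
sum ≈ 0.0780+0.0528+0.2825+0.0800 ≈ 0.4933 m = S ✓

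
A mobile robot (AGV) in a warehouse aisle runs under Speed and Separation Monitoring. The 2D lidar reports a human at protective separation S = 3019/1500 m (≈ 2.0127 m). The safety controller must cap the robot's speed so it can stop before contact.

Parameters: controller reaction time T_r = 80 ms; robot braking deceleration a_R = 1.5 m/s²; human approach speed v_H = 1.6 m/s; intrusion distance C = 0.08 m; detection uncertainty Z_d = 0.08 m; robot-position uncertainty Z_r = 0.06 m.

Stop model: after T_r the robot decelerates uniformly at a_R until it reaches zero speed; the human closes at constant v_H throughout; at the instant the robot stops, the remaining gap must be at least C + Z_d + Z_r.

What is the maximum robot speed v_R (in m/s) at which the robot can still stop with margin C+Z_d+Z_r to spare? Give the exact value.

at the boundary: (1/3)·v² + (86/75)·v + (-2497/1500) = 0
  disc = (86/75)² − 4·(1/3)·(-2497/1500) = 2209/625 ; √disc = 47/25
  v_R = (−(86/75) + 47/25) / (2·(1/3)) = 11/10 m/s
check:
stop time T_s = (11/10)/(3/2) = 0.7333 s
reaction-phase robot travel = 1.1000·0.0800 = 0.0880 m
braking distance = 1.1000²/(2·1.5000) = 0.4033 m
person approaches 1.6000·(0.0800+0.7333) = 1.3013 m
residual clearance needed = 0.0800+0.0800+0.0600 = 0.2200 m
sum ≈ 0.0880+0.4033+1.3013+0.2200 ≈ 2.0127 m = S ✓

v_R_max = 11/10 m/s = 1.1000 m/s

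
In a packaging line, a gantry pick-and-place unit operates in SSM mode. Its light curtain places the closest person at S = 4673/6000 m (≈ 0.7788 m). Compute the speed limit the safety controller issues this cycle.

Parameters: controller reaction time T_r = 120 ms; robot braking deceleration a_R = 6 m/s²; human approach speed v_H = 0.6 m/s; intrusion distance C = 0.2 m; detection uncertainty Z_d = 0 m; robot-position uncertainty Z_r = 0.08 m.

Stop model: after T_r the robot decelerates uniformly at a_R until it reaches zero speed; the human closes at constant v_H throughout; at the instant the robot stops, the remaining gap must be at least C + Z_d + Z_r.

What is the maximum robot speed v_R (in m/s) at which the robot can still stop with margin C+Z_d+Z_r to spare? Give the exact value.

quadratic (1/12)·v² + (11/50)·v + (-2561/6000) = 0
  disc = (11/50)² − 4·(1/12)·(-2561/6000) = 17161/90000 ; √disc = 131/300
  v_R = (−(11/50) + 131/300) / (2·(1/12)) = 13/10 m/s
check:
T_s = v_R/a_R = (13/10)/6 = 0.2167 s
reaction-phase robot travel = 1.3000·0.1200 = 0.1560 m
braking distance = 1.3000²/(2·6.0000) = 0.1408 m
human closes 0.6000·0.3367 = 0.2020 m
residual clearance needed = 0.2000+0.0000+0.0800 = 0.2800 m
sum ≈ 0.1560+0.1408+0.2020+0.2800 ≈ 0.7788 m = S ✓

v_R_max = 13/10 m/s = 1.3000 m/s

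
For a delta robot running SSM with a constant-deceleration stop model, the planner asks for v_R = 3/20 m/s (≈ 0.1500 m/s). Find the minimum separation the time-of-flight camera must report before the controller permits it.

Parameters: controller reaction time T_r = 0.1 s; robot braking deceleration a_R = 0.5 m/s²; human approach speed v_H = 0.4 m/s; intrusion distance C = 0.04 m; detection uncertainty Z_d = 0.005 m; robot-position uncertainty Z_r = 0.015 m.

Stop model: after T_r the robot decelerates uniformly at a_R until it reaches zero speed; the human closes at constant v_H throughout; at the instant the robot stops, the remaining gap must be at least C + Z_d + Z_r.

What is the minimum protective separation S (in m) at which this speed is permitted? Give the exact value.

stop time T_s = (3/20)/(1/2) = 0.3000 s
robot in T_r: 0.1500·0.1000 = 0.0150 m
braking distance = 0.1500²/(2·0.5000) = 0.0225 m
human closes 0.4000·0.4000 = 0.1600 m
margins: 0.0400+0.0050+0.0150 = 0.0600 m
S_min ≈ 0.0150+0.0225+0.1600+0.0600  ⇒  S_min = 103/400 m

S_min = 103/400 m = 0.2575 m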